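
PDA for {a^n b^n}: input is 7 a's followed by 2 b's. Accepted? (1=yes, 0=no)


Language requires equal numbers of a's and b's
PDA pushes for each 'a', pops for each 'b'
Number of a's = 7
Number of b's = 2
7 != 2 -> Reject

0


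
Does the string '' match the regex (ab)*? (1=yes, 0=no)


Pattern: (ab)*
String: ''
Pattern requires: zero or more repetitions of 'ab'
Pairs: []
All pairs are 'ab'? Yes
Result: 1

1


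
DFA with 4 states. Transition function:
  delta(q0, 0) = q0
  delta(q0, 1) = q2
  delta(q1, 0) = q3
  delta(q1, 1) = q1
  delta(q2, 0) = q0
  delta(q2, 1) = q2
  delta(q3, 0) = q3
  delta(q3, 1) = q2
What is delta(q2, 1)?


Looking up transition function:
delta(q2, 1) in the table
Row: q2, Column: 1
Result: q2

q2


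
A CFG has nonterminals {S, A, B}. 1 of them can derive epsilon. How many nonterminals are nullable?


Nonterminals: {S, A, B}
A nonterminal is nullable if it can derive epsilon
Counting nullable nonterminals: 1
Total nullable = 1

1


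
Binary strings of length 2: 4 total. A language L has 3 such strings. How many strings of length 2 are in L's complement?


Alphabet: {0,1}
String length: 2
Total strings of length 2 = 2^2 = 4
Strings in L = 3
Complement = total - |L|
= 4 - 3
= 1

1


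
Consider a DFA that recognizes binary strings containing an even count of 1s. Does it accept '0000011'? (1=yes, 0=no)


DFA has 2 states: q_even (start, accept=yes) and q_odd
Processing string '0000011' character by character:
  Position 0: read '0', 1-count=0 -> q_even (no change)
  Position 1: read '0', 1-count=0 -> q_even (no change)
  Position 2: read '0', 1-count=0 -> q_even (no change)
  Position 3: read '0', 1-count=0 -> q_even (no change)
  Position 4: read '0', 1-count=0 -> q_even (no change)
  Position 5: read '1', 1-count=1 -> q_odd
  Position 6: read '1', 1-count=2 -> q_even
Final state: q_even, total 1s = 2 (even); the DFA requires an even count -> accept

1


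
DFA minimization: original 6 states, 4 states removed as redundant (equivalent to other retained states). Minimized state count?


Original DFA: 6 states
Redundant states removed: 4
Minimized states = original - removed
= 6 - 4
= 2

2


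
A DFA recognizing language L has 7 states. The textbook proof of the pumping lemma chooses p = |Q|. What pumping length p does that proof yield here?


Pumping lemma for regular languages (standard proof):
Take p = |Q|, the number of DFA states.
Any string of length >= |Q| passes through |Q|+1 states while reading its first |Q| symbols,
so by pigeonhole some state repeats, giving the loop that can be pumped.
Here |Q| = 7
Therefore the proof uses p = 7

7


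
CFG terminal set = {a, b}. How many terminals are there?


Terminal symbols: a, b
Counting each: a (#1), b (#2)
Total = 2

2


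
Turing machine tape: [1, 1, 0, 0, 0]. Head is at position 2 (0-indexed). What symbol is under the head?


Tape: [1, 1, 0, 0, 0]
Positions: 0 1 2 3 4
Values:    1 1 0 0 0
Head at position 2
tape[2] = 0

0


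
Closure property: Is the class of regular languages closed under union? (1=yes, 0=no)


Regular languages are closed under all standard operations:
- Union: Yes (product construction)
- Intersection: Yes (product construction)
- Complement: Yes (swap accept/reject)
- Concatenation: Yes (NFA construction)
Operation: union -> Closed

1


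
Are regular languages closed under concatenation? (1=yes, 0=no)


Regular languages are closed under:
- Union (DFA product construction)
- Intersection (DFA product construction)
- Complement (swap accept/reject states)
- Concatenation (NFA construction)
- Kleene star (NFA construction)
concatenation is in this list
Therefore: closed

1


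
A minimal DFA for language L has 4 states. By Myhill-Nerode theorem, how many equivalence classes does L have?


Myhill-Nerode theorem:
Number of equivalence classes = number of states in minimal DFA
Minimal DFA states = 4
Therefore equivalence classes = 4

4


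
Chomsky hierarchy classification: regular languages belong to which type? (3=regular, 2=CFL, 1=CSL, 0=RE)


Chomsky hierarchy levels:
  Type 3: Regular (DFA/NFA/regex)
  Type 2: Context-free (PDA)
  Type 1: Context-sensitive
  Type 0: Recursively enumerable (TM)
'regular' corresponds to Type 3

3


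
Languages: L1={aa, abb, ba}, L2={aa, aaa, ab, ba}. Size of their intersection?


L1 = {aa, abb, ba}
L2 = {aa, aaa, ab, ba}
Checking each string in L1 against L2:
  'aa': in L2? Yes
  'abb': in L2? No
  'ba': in L2? Yes
Intersection = {aa, ba}
|L1 ∩ L2| = 2

2


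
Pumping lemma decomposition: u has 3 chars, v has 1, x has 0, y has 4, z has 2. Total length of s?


|s| = |u| + |v| + |x| + |y| + |z|
= 3 + 1 + 0 + 4 + 2
= 4 + 0 + 6
= 4 + 6
= 10

10


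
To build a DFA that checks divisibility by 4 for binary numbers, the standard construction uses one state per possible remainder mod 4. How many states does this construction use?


Divisibility by 4 is tracked via the remainder mod 4: 0, 1, ..., 3
The construction assigns one state to each remainder
Number of remainders = 4

4


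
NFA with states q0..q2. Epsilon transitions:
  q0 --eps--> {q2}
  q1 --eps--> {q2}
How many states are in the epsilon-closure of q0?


Starting from q0
Initialize closure = {q0}
Follow epsilon from q0 -> add q2
Final closure: {q0, q2}
Size = 2

2


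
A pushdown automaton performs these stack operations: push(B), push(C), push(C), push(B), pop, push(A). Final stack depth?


Tracing stack operations:
  push(B) -> stack = [B], depth=1
  push(C) -> stack = [B,C], depth=2
  push(C) -> stack = [B,C,C], depth=3
  push(B) -> stack = [B,C,C,B], depth=4
  pop -> removed B, stack = [B,C,C], depth=3
  push(A) -> stack = [B,C,C,A], depth=4
Final depth = 4

4


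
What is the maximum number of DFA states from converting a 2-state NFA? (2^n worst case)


NFA has 2 states
Subset construction: each DFA state = subset of NFA states
Maximum subsets = 2^2
2^2 = 4

4


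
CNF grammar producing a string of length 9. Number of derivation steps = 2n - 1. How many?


Chomsky Normal Form derivation:
String length n = 9
Each step either:
  - Splits a nonterminal into two (n-1 such steps)
  - Converts a nonterminal to terminal (n such steps)
Total = (n-1) + n = 2n - 1
= 2(9) - 1
= 18 - 1
= 17

17


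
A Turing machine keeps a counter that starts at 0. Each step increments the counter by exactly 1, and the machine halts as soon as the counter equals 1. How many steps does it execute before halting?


Counter starts at 0. Counting sequence:
  Step 1: counter = 1
Counter reached 1 -> halt
Total steps = 1

1


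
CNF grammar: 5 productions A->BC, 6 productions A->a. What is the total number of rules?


CNF allows two rule forms:
  A -> BC (binary): 5 rules
  A -> a (terminal): 6 rules
Total = 5 + 6 = 11

11


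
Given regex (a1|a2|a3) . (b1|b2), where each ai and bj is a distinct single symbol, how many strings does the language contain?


First group: 3 alternatives
Second group: 2 alternatives
Concatenation: each choice from group 1 pairs with each from group 2
Total = 3 x 2 = 6

6


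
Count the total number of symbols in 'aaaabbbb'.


String: 'aaaabbbb'
Counting characters:
  'a' appears 4 time(s)
  'b' appears 4 time(s)
Total length = 4 + 4 = 8

8


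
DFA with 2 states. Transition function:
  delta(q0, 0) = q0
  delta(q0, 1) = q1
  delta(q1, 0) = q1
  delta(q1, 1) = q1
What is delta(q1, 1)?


Looking up transition function:
delta(q1, 1) in the table
Row: q1, Column: 1
Result: q1

q1


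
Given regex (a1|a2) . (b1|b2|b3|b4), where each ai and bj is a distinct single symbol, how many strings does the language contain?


First group: 2 alternatives
Second group: 4 alternatives
Concatenation: each choice from group 1 pairs with each from group 2
Total = 2 x 4 = 8

8


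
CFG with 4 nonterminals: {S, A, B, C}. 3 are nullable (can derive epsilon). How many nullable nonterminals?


Nonterminals: {S, A, B, C}
A nonterminal is nullable if it can derive epsilon
Counting nullable nonterminals: 3
Total nullable = 3

3


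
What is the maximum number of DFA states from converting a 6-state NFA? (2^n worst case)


NFA has 6 states
Subset construction: each DFA state = subset of NFA states
Maximum subsets = 2^6
2^6 = 64

64


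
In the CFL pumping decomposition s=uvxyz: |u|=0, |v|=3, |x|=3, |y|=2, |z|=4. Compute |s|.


|s| = |u| + |v| + |x| + |y| + |z|
= 0 + 3 + 3 + 2 + 4
= 3 + 3 + 6
= 6 + 6
= 12

12


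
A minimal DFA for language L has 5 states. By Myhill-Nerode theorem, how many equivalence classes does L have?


Myhill-Nerode theorem:
Number of equivalence classes = number of states in minimal DFA
Minimal DFA states = 5
Therefore equivalence classes = 5

5


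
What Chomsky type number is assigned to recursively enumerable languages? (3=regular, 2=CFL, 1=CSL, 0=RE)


Chomsky hierarchy levels:
  Type 3: Regular (DFA/NFA/regex)
  Type 2: Context-free (PDA)
  Type 1: Context-sensitive
  Type 0: Recursively enumerable (TM)
'recursively enumerable' corresponds to Type 0

0


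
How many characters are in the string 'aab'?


String: 'aab'
Counting characters:
  'a' appears 2 time(s)
  'b' appears 1 time(s)
Total length = 2 + 1 = 3

3


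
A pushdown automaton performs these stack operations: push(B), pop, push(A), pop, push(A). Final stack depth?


Tracing stack operations:
  push(B) -> stack = [B], depth=1
  pop -> removed B, stack = [], depth=0
  push(A) -> stack = [A], depth=1
  pop -> removed A, stack = [], depth=0
  push(A) -> stack = [A], depth=1
Final depth = 1

1


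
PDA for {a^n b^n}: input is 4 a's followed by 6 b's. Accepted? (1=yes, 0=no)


Language requires equal numbers of a's and b's
PDA pushes for each 'a', pops for each 'b'
Number of a's = 4
Number of b's = 6
4 != 6 -> Reject

0


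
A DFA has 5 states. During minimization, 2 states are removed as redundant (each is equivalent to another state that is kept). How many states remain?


Original DFA: 5 states
Redundant states removed: 2
Minimized states = original - removed
= 5 - 2
= 3

3


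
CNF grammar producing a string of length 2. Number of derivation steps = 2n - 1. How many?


Chomsky Normal Form derivation:
String length n = 2
Each step either:
  - Splits a nonterminal into two (n-1 such steps)
  - Converts a nonterminal to terminal (n such steps)
Total = (n-1) + n = 2n - 1
= 2(2) - 1
= 4 - 1
= 3

3


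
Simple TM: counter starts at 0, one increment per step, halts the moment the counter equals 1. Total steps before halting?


Counter starts at 0. Counting sequence:
  Step 1: counter = 1
Counter reached 1 -> halt
Total steps = 1

1


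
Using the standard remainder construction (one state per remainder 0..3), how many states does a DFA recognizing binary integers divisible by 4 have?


Divisibility by 4 is tracked via the remainder mod 4: 0, 1, ..., 3
The construction assigns one state to each remainder
Number of remainders = 4

4


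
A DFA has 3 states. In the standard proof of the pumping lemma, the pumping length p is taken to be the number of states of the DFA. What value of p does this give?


Pumping lemma for regular languages (standard proof):
Take p = |Q|, the number of DFA states.
Any string of length >= |Q| passes through |Q|+1 states while reading its first |Q| symbols,
so by pigeonhole some state repeats, giving the loop that can be pumped.
Here |Q| = 3
Therefore the proof uses p = 3

3


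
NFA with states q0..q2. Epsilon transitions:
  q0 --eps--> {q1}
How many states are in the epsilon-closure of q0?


Starting from q0
Initialize closure = {q0}
Follow epsilon from q0 -> add q1
Final closure: {q0, q1}
Size = 2

2


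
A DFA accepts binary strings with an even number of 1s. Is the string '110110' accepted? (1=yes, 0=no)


DFA has 2 states: q_even (start, accept=yes) and q_odd
Processing string '110110' character by character:
  Position 0: read '1', 1-count=1 -> q_odd
  Position 1: read '1', 1-count=2 -> q_even
  Position 2: read '0', 1-count=2 -> q_even (no change)
  Position 3: read '1', 1-count=3 -> q_odd
  Position 4: read '1', 1-count=4 -> q_even
  Position 5: read '0', 1-count=4 -> q_even (no change)
Final state: q_even, total 1s = 4 (even); the DFA requires an even count -> accept

1


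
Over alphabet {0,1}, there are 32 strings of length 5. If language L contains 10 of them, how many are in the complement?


Alphabet: {0,1}
String length: 5
Total strings of length 5 = 2^5 = 32
Strings in L = 10
Complement = total - |L|
= 32 - 10
= 22

22


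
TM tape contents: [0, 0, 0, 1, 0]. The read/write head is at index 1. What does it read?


Tape: [0, 0, 0, 1, 0]
Positions: 0 1 2 3 4
Values:    0 0 0 1 0
Head at position 1
tape[1] = 0

0


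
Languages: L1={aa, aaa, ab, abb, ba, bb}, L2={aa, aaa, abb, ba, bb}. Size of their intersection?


L1 = {aa, aaa, ab, abb, ba, bb}
L2 = {aa, aaa, abb, ba, bb}
Checking each string in L1 against L2:
  'aa': in L2? Yes
  'aaa': in L2? Yes
  'ab': in L2? No
  'abb': in L2? Yes
  'ba': in L2? Yes
  'bb': in L2? Yes
Intersection = {aa, aaa, abb, ba, bb}
|L1 ∩ L2| = 5

5


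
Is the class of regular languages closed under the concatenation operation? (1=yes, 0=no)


Regular languages are closed under:
- Union (DFA product construction)
- Intersection (DFA product construction)
- Complement (swap accept/reject states)
- Concatenation (NFA construction)
- Kleene star (NFA construction)
concatenation is in this list
Therefore: closed

1


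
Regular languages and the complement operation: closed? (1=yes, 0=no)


Regular languages are closed under all standard operations:
- Union: Yes (product construction)
- Intersection: Yes (product construction)
- Complement: Yes (swap accept/reject)
- Concatenation: Yes (NFA construction)
Operation: complement -> Closed

1


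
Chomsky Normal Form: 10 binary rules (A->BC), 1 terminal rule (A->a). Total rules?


CNF allows two rule forms:
  A -> BC (binary): 10 rules
  A -> a (terminal): 1 rule
Total = 10 + 1 = 11

11


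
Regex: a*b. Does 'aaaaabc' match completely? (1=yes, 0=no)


Pattern: a*b
String: 'aaaaabc'
Pattern requires: zero or more 'a's followed by exactly one 'b'
Found 5 leading 'a's
Remaining: 'bc'
Remaining is not 'b' -> no match
Result: 0

0


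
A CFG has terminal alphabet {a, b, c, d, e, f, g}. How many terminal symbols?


Terminal symbols: a, b, c, d, e, f, g
Counting each: a (#1), b (#2), c (#3), d (#4), e (#5), f (#6), g (#7)
Total = 7

7


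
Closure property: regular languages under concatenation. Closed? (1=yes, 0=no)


Regular languages are closed under:
- Union (DFA product construction)
- Intersection (DFA product construction)
- Complement (swap accept/reject states)
- Concatenation (NFA construction)
- Kleene star (NFA construction)
concatenation is in this list
Therefore: closed

1


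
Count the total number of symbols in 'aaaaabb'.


String: 'aaaaabb'
Counting characters:
  'a' appears 5 time(s)
  'b' appears 2 time(s)
Total length = 5 + 2 = 7

7


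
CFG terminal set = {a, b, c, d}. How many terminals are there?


Terminal symbols: a, b, c, d
Counting each: a (#1), b (#2), c (#3), d (#4)
Total = 4

4


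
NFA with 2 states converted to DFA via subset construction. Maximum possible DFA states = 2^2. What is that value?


NFA has 2 states
Subset construction: each DFA state = subset of NFA states
Maximum subsets = 2^2
2^2 = 4

4


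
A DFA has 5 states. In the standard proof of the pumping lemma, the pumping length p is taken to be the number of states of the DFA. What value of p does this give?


Pumping lemma for regular languages (standard proof):
Take p = |Q|, the number of DFA states.
Any string of length >= |Q| passes through |Q|+1 states while reading its first |Q| symbols,
so by pigeonhole some state repeats, giving the loop that can be pumped.
Here |Q| = 5
Therefore the proof uses p = 5

5


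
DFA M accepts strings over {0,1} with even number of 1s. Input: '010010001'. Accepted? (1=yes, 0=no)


DFA has 2 states: q_even (start, accept=yes) and q_odd
Processing string '010010001' character by character:
  Position 0: read '0', 1-count=0 -> q_even (no change)
  Position 1: read '1', 1-count=1 -> q_odd
  Position 2: read '0', 1-count=1 -> q_odd (no change)
  Position 3: read '0', 1-count=1 -> q_odd (no change)
  Position 4: read '1', 1-count=2 -> q_even
  Position 5: read '0', 1-count=2 -> q_even (no change)
  Position 6: read '0', 1-count=2 -> q_even (no change)
  Position 7: read '0', 1-count=2 -> q_even (no change)
  Position 8: read '1', 1-count=3 -> q_odd
Final state: q_odd, total 1s = 3 (odd); the DFA requires an even count -> reject

0


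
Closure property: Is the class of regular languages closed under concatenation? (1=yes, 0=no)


Regular languages are closed under all standard operations:
- Union: Yes (product construction)
- Intersection: Yes (product construction)
- Complement: Yes (swap accept/reject)
- Concatenation: Yes (NFA construction)
Operation: concatenation -> Closed

1


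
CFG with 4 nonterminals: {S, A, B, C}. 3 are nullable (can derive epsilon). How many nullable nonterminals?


Nonterminals: {S, A, B, C}
A nonterminal is nullable if it can derive epsilon
Counting nullable nonterminals: 3
Total nullable = 3

3


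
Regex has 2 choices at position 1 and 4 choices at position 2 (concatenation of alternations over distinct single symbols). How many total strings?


First group: 2 alternatives
Second group: 4 alternatives
Concatenation: each choice from group 1 pairs with each from group 2
Total = 2 x 4 = 8

8


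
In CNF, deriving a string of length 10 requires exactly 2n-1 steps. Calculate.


Chomsky Normal Form derivation:
String length n = 10
Each step either:
  - Splits a nonterminal into two (n-1 such steps)
  - Converts a nonterminal to terminal (n such steps)
Total = (n-1) + n = 2n - 1
= 2(10) - 1
= 20 - 1
= 19

19


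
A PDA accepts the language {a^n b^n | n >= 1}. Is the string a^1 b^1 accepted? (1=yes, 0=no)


Language requires equal numbers of a's and b's
PDA pushes for each 'a', pops for each 'b'
Number of a's = 1
Number of b's = 1
1 == 1 -> Accept

1


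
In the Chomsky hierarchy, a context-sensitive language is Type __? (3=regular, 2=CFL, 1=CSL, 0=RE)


Chomsky hierarchy levels:
  Type 3: Regular (DFA/NFA/regex)
  Type 2: Context-free (PDA)
  Type 1: Context-sensitive
  Type 0: Recursively enumerable (TM)
'context-sensitive' corresponds to Type 1

1


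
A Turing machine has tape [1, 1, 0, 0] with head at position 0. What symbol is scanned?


Tape: [1, 1, 0, 0]
Positions: 0 1 2 3
Values:    1 1 0 0
Head at position 0
tape[0] = 1

1


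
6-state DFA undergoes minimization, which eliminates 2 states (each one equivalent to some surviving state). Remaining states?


Original DFA: 6 states
Redundant states removed: 2
Minimized states = original - removed
= 6 - 2
= 4

4


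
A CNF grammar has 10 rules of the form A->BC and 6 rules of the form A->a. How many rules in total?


CNF allows two rule forms:
  A -> BC (binary): 10 rules
  A -> a (terminal): 6 rules
Total = 10 + 6 = 16

16


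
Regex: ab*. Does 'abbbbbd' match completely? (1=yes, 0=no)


Pattern: ab*
String: 'abbbbbd'
Pattern requires: exactly one 'a' followed by zero or more 'b's
First char is 'a' -> OK
Rest 'bbbbbd': all b's? No
Result: 0

0


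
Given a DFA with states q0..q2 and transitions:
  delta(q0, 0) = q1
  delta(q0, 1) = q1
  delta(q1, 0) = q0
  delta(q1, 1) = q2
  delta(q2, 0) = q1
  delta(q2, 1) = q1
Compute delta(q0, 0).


Looking up transition function:
delta(q0, 0) in the table
Row: q0, Column: 0
Result: q1

q1


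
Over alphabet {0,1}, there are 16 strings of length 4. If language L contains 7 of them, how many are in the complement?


Alphabet: {0,1}
String length: 4
Total strings of length 4 = 2^4 = 16
Strings in L = 7
Complement = total - |L|
= 16 - 7
= 9

9


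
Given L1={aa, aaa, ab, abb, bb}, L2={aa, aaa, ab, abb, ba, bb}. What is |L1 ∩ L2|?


L1 = {aa, aaa, ab, abb, bb}
L2 = {aa, aaa, ab, abb, ba, bb}
Checking each string in L1 against L2:
  'aa': in L2? Yes
  'aaa': in L2? Yes
  'ab': in L2? Yes
  'abb': in L2? Yes
  'bb': in L2? Yes
Intersection = {aa, aaa, ab, abb, bb}
|L1 ∩ L2| = 5

5


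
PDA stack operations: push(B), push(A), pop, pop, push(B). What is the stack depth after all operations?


Tracing stack operations:
  push(B) -> stack = [B], depth=1
  push(A) -> stack = [B,A], depth=2
  pop -> removed A, stack = [B], depth=1
  pop -> removed B, stack = [], depth=0
  push(B) -> stack = [B], depth=1
Final depth = 1

1


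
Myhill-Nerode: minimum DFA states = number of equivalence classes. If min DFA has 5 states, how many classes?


Myhill-Nerode theorem:
Number of equivalence classes = number of states in minimal DFA
Minimal DFA states = 5
Therefore equivalence classes = 5

5


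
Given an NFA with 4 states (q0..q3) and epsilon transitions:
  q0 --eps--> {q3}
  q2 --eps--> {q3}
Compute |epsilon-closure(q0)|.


Starting from q0
Initialize closure = {q0}
Follow epsilon from q0 -> add q3
Final closure: {q0, q3}
Size = 2

2


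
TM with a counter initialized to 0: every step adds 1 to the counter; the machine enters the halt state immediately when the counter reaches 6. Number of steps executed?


Counter starts at 0. Counting sequence:
  Step 1: counter = 1
  Step 2: counter = 2
  Step 3: counter = 3
  Step 4: counter = 4
  Step 5: counter = 5
  Step 6: counter = 6
Counter reached 6 -> halt
Total steps = 6

6


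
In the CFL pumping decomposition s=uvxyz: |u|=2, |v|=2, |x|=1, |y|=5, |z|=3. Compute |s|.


|s| = |u| + |v| + |x| + |y| + |z|
= 2 + 2 + 1 + 5 + 3
= 4 + 1 + 8
= 5 + 8
= 13

13


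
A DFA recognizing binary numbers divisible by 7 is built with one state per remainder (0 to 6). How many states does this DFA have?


Divisibility by 7 is tracked via the remainder mod 7: 0, 1, ..., 6
The construction assigns one state to each remainder
Number of remainders = 7

7


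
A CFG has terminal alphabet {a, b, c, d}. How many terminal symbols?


Terminal symbols: a, b, c, d
Counting each: a (#1), b (#2), c (#3), d (#4)
Total = 4

4


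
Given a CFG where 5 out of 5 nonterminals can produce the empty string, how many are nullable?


Nonterminals: {S, A, B, C, D}
A nonterminal is nullable if it can derive epsilon
Counting nullable nonterminals: 5
Total nullable = 5

5


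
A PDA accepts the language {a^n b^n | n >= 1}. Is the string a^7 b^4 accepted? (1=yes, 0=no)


Language requires equal numbers of a's and b's
PDA pushes for each 'a', pops for each 'b'
Number of a's = 7
Number of b's = 4
7 != 4 -> Reject

0


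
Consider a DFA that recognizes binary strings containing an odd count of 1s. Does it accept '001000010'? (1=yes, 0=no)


DFA has 2 states: q_even (start, accept=no) and q_odd
Processing string '001000010' character by character:
  Position 0: read '0', 1-count=0 -> q_even (no change)
  Position 1: read '0', 1-count=0 -> q_even (no change)
  Position 2: read '1', 1-count=1 -> q_odd
  Position 3: read '0', 1-count=1 -> q_odd (no change)
  Position 4: read '0', 1-count=1 -> q_odd (no change)
  Position 5: read '0', 1-count=1 -> q_odd (no change)
  Position 6: read '0', 1-count=1 -> q_odd (no change)
  Position 7: read '1', 1-count=2 -> q_even
  Position 8: read '0', 1-count=2 -> q_even (no change)
Final state: q_even, total 1s = 2 (even); the DFA requires an odd count -> reject

0


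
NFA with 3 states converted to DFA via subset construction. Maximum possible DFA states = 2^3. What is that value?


NFA has 3 states
Subset construction: each DFA state = subset of NFA states
Maximum subsets = 2^3
2^3 = 8

8


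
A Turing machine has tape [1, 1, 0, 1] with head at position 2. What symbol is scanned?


Tape: [1, 1, 0, 1]
Positions: 0 1 2 3
Values:    1 1 0 1
Head at position 2
tape[2] = 0

0


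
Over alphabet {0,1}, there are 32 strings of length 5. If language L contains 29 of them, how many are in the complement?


Alphabet: {0,1}
String length: 5
Total strings of length 5 = 2^5 = 32
Strings in L = 29
Complement = total - |L|
= 32 - 29
= 3

3


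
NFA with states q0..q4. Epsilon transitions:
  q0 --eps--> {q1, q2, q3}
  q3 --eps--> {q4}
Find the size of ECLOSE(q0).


Starting from q0
Initialize closure = {q0}
Follow epsilon from q0 -> add q1
Follow epsilon from q0 -> add q2
Follow epsilon from q0 -> add q3
Follow epsilon from q3 -> add q4
Final closure: {q0, q1, q2, q3, q4}
Size = 5

5


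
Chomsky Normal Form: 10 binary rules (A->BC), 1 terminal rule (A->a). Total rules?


CNF allows two rule forms:
  A -> BC (binary): 10 rules
  A -> a (terminal): 1 rule
Total = 10 + 1 = 11

11


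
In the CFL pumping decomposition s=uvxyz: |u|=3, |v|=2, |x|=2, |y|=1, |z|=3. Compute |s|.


|s| = |u| + |v| + |x| + |y| + |z|
= 3 + 2 + 2 + 1 + 3
= 5 + 2 + 4
= 7 + 4
= 11

11


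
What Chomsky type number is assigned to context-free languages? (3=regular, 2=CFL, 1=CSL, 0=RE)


Chomsky hierarchy levels:
  Type 3: Regular (DFA/NFA/regex)
  Type 2: Context-free (PDA)
  Type 1: Context-sensitive
  Type 0: Recursively enumerable (TM)
'context-free' corresponds to Type 2

2


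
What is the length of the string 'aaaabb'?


String: 'aaaabb'
Counting characters:
  'a' appears 4 time(s)
  'b' appears 2 time(s)
Total length = 4 + 2 = 6

6


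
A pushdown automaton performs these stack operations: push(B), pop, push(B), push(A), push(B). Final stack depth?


Tracing stack operations:
  push(B) -> stack = [B], depth=1
  pop -> removed B, stack = [], depth=0
  push(B) -> stack = [B], depth=1
  push(A) -> stack = [B,A], depth=2
  push(B) -> stack = [B,A,B], depth=3
Final depth = 3

3


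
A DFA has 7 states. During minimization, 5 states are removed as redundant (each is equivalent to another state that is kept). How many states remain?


Original DFA: 7 states
Redundant states removed: 5
Minimized states = original - removed
= 7 - 5
= 2

2


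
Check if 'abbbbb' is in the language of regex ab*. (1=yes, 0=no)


Pattern: ab*
String: 'abbbbb'
Pattern requires: exactly one 'a' followed by zero or more 'b's
First char is 'a' -> OK
Rest 'bbbbb': all b's? Yes
Result: 1

1


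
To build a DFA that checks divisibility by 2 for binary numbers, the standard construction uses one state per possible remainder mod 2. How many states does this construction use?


Divisibility by 2 is tracked via the remainder mod 2: 0, 1, ..., 1
The construction assigns one state to each remainder
Number of remainders = 2

2


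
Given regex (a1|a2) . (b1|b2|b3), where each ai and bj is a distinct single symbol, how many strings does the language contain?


First group: 2 alternatives
Second group: 3 alternatives
Concatenation: each choice from group 1 pairs with each from group 2
Total = 2 x 3 = 6

6


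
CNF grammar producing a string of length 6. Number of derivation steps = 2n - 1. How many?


Chomsky Normal Form derivation:
String length n = 6
Each step either:
  - Splits a nonterminal into two (n-1 such steps)
  - Converts a nonterminal to terminal (n such steps)
Total = (n-1) + n = 2n - 1
= 2(6) - 1
= 12 - 1
= 11

11


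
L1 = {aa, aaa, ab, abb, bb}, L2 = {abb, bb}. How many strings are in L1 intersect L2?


L1 = {aa, aaa, ab, abb, bb}
L2 = {abb, bb}
Checking each string in L1 against L2:
  'aa': in L2? No
  'aaa': in L2? No
  'ab': in L2? No
  'abb': in L2? Yes
  'bb': in L2? Yes
Intersection = {abb, bb}
|L1 ∩ L2| = 2

2


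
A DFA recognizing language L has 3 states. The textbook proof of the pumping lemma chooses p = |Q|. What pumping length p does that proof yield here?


Pumping lemma for regular languages (standard proof):
Take p = |Q|, the number of DFA states.
Any string of length >= |Q| passes through |Q|+1 states while reading its first |Q| symbols,
so by pigeonhole some state repeats, giving the loop that can be pumped.
Here |Q| = 3
Therefore the proof uses p = 3

3


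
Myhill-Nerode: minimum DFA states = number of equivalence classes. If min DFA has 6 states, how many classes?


Myhill-Nerode theorem:
Number of equivalence classes = number of states in minimal DFA
Minimal DFA states = 6
Therefore equivalence classes = 6

6


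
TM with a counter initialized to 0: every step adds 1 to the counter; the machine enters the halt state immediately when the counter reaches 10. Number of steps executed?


Counter starts at 0. Counting sequence:
  Step 1: counter = 1
  Step 2: counter = 2
  Step 3: counter = 3
  Step 4: counter = 4
  Step 5: counter = 5
  Step 6: counter = 6
  ...
  Step 10: counter = 10
Counter reached 10 -> halt
Total steps = 10

10


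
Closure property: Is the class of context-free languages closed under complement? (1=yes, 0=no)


CFL closure properties:
  Closed under: union, concatenation, Kleene star
  NOT closed under: intersection, complement
Operation 'complement' is in not-closed list -> No (not closed)

0


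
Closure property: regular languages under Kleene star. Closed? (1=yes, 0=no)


Regular languages are closed under:
- Union (DFA product construction)
- Intersection (DFA product construction)
- Complement (swap accept/reject states)
- Concatenation (NFA construction)
- Kleene star (NFA construction)
Kleene star is in this list
Therefore: closed

1


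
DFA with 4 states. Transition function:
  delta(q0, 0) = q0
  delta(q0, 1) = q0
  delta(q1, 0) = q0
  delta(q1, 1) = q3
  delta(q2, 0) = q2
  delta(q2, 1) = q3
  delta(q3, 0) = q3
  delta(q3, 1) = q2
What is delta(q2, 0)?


Looking up transition function:
delta(q2, 0) in the table
Row: q2, Column: 0
Result: q2

q2


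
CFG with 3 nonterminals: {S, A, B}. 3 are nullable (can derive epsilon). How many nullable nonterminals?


Nonterminals: {S, A, B}
A nonterminal is nullable if it can derive epsilon
Counting nullable nonterminals: 3
Total nullable = 3

3


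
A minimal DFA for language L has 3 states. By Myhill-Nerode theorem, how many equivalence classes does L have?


Myhill-Nerode theorem:
Number of equivalence classes = number of states in minimal DFA
Minimal DFA states = 3
Therefore equivalence classes = 3

3


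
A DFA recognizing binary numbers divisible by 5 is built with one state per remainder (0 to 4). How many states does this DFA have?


Divisibility by 5 is tracked via the remainder mod 5: 0, 1, ..., 4
The construction assigns one state to each remainder
Number of remainders = 5

5


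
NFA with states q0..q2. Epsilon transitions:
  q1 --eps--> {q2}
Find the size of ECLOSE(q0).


Starting from q0
Initialize closure = {q0}
q0 has no outgoing epsilon transitions -> nothing to add
Final closure: {q0}
Size = 1

1


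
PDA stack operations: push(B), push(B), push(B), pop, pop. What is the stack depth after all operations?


Tracing stack operations:
  push(B) -> stack = [B], depth=1
  push(B) -> stack = [B,B], depth=2
  push(B) -> stack = [B,B,B], depth=3
  pop -> removed B, stack = [B,B], depth=2
  pop -> removed B, stack = [B], depth=1
Final depth = 1

1


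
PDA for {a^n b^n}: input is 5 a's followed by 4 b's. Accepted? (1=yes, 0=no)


Language requires equal numbers of a's and b's
PDA pushes for each 'a', pops for each 'b'
Number of a's = 5
Number of b's = 4
5 != 4 -> Reject

0


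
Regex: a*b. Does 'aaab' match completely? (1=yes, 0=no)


Pattern: a*b
String: 'aaab'
Pattern requires: zero or more 'a's followed by exactly one 'b'
Found 3 leading 'a's
Remaining: 'b'
Remaining is exactly 'b' -> match
Result: 1

1


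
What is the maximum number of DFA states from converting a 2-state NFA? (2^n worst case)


NFA has 2 states
Subset construction: each DFA state = subset of NFA states
Maximum subsets = 2^2
2^2 = 4

4


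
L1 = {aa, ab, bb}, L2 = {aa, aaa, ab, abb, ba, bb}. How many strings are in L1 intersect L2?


L1 = {aa, ab, bb}
L2 = {aa, aaa, ab, abb, ba, bb}
Checking each string in L1 against L2:
  'aa': in L2? Yes
  'ab': in L2? Yes
  'bb': in L2? Yes
Intersection = {aa, ab, bb}
|L1 ∩ L2| = 3

3


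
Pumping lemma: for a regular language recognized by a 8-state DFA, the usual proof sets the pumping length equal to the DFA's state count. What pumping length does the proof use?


Pumping lemma for regular languages (standard proof):
Take p = |Q|, the number of DFA states.
Any string of length >= |Q| passes through |Q|+1 states while reading its first |Q| symbols,
so by pigeonhole some state repeats, giving the loop that can be pumped.
Here |Q| = 8
Therefore the proof uses p = 8

8


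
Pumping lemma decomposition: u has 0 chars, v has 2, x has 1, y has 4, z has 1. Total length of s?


|s| = |u| + |v| + |x| + |y| + |z|
= 0 + 2 + 1 + 4 + 1
= 2 + 1 + 5
= 3 + 5
= 8

8


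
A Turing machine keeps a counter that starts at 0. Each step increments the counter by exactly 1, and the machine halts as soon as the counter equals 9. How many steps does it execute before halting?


Counter starts at 0. Counting sequence:
  Step 1: counter = 1
  Step 2: counter = 2
  Step 3: counter = 3
  Step 4: counter = 4
  Step 5: counter = 5
  Step 6: counter = 6
  ...
  Step 9: counter = 9
Counter reached 9 -> halt
Total steps = 9

9


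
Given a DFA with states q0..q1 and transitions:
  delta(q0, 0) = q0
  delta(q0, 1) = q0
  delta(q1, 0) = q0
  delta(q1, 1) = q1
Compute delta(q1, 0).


Looking up transition function:
delta(q1, 0) in the table
Row: q1, Column: 0
Result: q0

q0


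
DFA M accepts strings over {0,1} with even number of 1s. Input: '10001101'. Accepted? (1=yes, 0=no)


DFA has 2 states: q_even (start, accept=yes) and q_odd
Processing string '10001101' character by character:
  Position 0: read '1', 1-count=1 -> q_odd
  Position 1: read '0', 1-count=1 -> q_odd (no change)
  Position 2: read '0', 1-count=1 -> q_odd (no change)
  Position 3: read '0', 1-count=1 -> q_odd (no change)
  Position 4: read '1', 1-count=2 -> q_even
  Position 5: read '1', 1-count=3 -> q_odd
  Position 6: read '0', 1-count=3 -> q_odd (no change)
  Position 7: read '1', 1-count=4 -> q_even
Final state: q_even, total 1s = 4 (even); the DFA requires an even count -> accept

1


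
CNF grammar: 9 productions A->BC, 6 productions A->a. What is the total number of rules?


CNF allows two rule forms:
  A -> BC (binary): 9 rules
  A -> a (terminal): 6 rules
Total = 9 + 6 = 15

15


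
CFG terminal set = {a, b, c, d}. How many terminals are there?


Terminal symbols: a, b, c, d
Counting each: a (#1), b (#2), c (#3), d (#4)
Total = 4

4


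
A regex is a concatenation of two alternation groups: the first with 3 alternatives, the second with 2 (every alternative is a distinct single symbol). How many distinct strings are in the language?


First group: 3 alternatives
Second group: 2 alternatives
Concatenation: each choice from group 1 pairs with each from group 2
Total = 3 x 2 = 6

6


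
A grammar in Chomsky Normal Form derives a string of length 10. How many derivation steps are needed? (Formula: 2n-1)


Chomsky Normal Form derivation:
String length n = 10
Each step either:
  - Splits a nonterminal into two (n-1 such steps)
  - Converts a nonterminal to terminal (n such steps)
Total = (n-1) + n = 2n - 1
= 2(10) - 1
= 20 - 1
= 19

19


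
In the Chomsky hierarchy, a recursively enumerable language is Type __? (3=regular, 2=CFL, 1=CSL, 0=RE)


Chomsky hierarchy levels:
  Type 3: Regular (DFA/NFA/regex)
  Type 2: Context-free (PDA)
  Type 1: Context-sensitive
  Type 0: Recursively enumerable (TM)
'recursively enumerable' corresponds to Type 0

0


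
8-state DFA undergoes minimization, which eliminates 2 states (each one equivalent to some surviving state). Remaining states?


Original DFA: 8 states
Redundant states removed: 2
Minimized states = original - removed
= 8 - 2
= 6

6


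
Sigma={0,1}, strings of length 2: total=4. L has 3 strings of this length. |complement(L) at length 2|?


Alphabet: {0,1}
String length: 2
Total strings of length 2 = 2^2 = 4
Strings in L = 3
Complement = total - |L|
= 4 - 3
= 1

1


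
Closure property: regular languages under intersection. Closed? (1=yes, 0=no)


Regular languages are closed under:
- Union (DFA product construction)
- Intersection (DFA product construction)
- Complement (swap accept/reject states)
- Concatenation (NFA construction)
- Kleene star (NFA construction)
intersection is in this list
Therefore: closed

1


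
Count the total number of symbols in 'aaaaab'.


String: 'aaaaab'
Counting characters:
  'a' appears 5 time(s)
  'b' appears 1 time(s)
Total length = 5 + 1 = 6

6


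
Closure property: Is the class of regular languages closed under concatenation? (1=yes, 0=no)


Regular languages are closed under all standard operations:
- Union: Yes (product construction)
- Intersection: Yes (product construction)
- Complement: Yes (swap accept/reject)
- Concatenation: Yes (NFA construction)
Operation: concatenation -> Closed

1


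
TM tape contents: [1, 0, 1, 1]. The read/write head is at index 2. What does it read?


Tape: [1, 0, 1, 1]
Positions: 0 1 2 3
Values:    1 0 1 1
Head at position 2
tape[2] = 1

1


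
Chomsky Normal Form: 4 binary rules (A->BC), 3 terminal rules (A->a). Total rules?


CNF allows two rule forms:
  A -> BC (binary): 4 rules
  A -> a (terminal): 3 rules
Total = 4 + 3 = 7

7


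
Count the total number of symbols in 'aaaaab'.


String: 'aaaaab'
Counting characters:
  'a' appears 5 time(s)
  'b' appears 1 time(s)
Total length = 5 + 1 = 6

6


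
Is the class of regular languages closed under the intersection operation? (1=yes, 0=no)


Regular languages are closed under:
- Union (DFA product construction)
- Intersection (DFA product construction)
- Complement (swap accept/reject states)
- Concatenation (NFA construction)
- Kleene star (NFA construction)
intersection is in this list
Therefore: closed

1


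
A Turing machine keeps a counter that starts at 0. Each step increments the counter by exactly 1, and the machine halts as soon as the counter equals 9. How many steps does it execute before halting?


Counter starts at 0. Counting sequence:
  Step 1: counter = 1
  Step 2: counter = 2
  Step 3: counter = 3
  Step 4: counter = 4
  Step 5: counter = 5
  Step 6: counter = 6
  ...
  Step 9: counter = 9
Counter reached 9 -> halt
Total steps = 9

9


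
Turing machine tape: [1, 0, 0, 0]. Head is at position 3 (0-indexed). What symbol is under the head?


Tape: [1, 0, 0, 0]
Positions: 0 1 2 3
Values:    1 0 0 0
Head at position 3
tape[3] = 0

0


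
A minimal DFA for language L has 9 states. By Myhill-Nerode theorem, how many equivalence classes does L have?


Myhill-Nerode theorem:
Number of equivalence classes = number of states in minimal DFA
Minimal DFA states = 9
Therefore equivalence classes = 9

9


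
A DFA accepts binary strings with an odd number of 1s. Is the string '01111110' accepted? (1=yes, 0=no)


DFA has 2 states: q_even (start, accept=no) and q_odd
Processing string '01111110' character by character:
  Position 0: read '0', 1-count=0 -> q_even (no change)
  Position 1: read '1', 1-count=1 -> q_odd
  Position 2: read '1', 1-count=2 -> q_even
  Position 3: read '1', 1-count=3 -> q_odd
  Position 4: read '1', 1-count=4 -> q_even
  Position 5: read '1', 1-count=5 -> q_odd
  Position 6: read '1', 1-count=6 -> q_even
  Position 7: read '0', 1-count=6 -> q_even (no change)
Final state: q_even, total 1s = 6 (even); the DFA requires an odd count -> reject

0


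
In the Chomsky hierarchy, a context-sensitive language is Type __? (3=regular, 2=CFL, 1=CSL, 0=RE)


Chomsky hierarchy levels:
  Type 3: Regular (DFA/NFA/regex)
  Type 2: Context-free (PDA)
  Type 1: Context-sensitive
  Type 0: Recursively enumerable (TM)
'context-sensitive' corresponds to Type 1

1


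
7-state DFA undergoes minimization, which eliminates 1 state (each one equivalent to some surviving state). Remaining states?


Original DFA: 7 states
Redundant states removed: 1
Minimized states = original - removed
= 7 - 1
= 6

6
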